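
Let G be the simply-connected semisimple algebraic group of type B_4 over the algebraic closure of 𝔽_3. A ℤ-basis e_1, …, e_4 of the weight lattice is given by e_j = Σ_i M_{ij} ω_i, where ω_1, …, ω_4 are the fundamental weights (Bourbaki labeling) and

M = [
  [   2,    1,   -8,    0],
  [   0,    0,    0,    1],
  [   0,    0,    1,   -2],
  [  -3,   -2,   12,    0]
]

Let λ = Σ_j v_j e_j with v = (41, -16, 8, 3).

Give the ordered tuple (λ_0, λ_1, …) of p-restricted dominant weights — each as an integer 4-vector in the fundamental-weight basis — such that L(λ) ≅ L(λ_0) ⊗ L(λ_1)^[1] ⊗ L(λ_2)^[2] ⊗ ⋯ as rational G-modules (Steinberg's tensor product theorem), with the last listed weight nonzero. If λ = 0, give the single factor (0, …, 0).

((2, 0, 2, 2), (0, 1, 0, 1))

ω-coordinates c = M·v, v = (41, -16, 8, 3):
  c_1 = 2*41 + 1*-16 + -8*8 + 0*3 = 2
  c_2 = 0*41 + 0*-16 + 0*8 + 1*3 = 3
  c_3 = 0*41 + 0*-16 + 1*8 + -2*3 = 2
  c_4 = -3*41 + -2*-16 + 12*8 + 0*3 = 5
Writing each c_i in base p = 3:
  c_1 = 2 = 2·3^0
  c_2 = 3 = 0·3^0 + 1·3^1
  c_3 = 2 = 2·3^0
  c_4 = 5 = 2·3^0 + 1·3^1
λ_0 = (2, 0, 2, 2)
λ_1 = (0, 1, 0, 1)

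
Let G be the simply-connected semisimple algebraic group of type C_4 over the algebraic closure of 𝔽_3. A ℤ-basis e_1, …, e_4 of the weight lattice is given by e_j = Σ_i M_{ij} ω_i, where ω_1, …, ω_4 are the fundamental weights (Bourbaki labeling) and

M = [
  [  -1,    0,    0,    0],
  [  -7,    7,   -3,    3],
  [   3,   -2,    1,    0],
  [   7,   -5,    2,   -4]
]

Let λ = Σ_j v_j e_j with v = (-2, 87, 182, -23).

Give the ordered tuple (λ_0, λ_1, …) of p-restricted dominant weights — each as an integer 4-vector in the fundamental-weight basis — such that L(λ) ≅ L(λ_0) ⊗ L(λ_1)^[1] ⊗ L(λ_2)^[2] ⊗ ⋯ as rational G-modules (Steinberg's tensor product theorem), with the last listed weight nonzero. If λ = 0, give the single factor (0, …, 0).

((2, 2, 2, 1), (0, 2, 0, 2))

ω-coordinates c = M·v, v = (-2, 87, 182, -23):
  c_1 = -1*-2 + 0*87 + 0*182 + 0*-23 = 2
  c_2 = -7*-2 + 7*87 + -3*182 + 3*-23 = 8
  c_3 = 3*-2 + -2*87 + 1*182 + 0*-23 = 2
  c_4 = 7*-2 + -5*87 + 2*182 + -4*-23 = 7
p = 3; digits c_i = Σ_j d_{ij}·3^j, 0 ≤ d_{ij} < 3:
  c_1 = 2 = 2·3^0
  c_2 = 8 = 2·3^0 + 2·3^1
  c_3 = 2 = 2·3^0
  c_4 = 7 = 1·3^0 + 2·3^1
Factor λ_0 = (2, 2, 2, 1)
Factor λ_1 = (0, 2, 0, 2)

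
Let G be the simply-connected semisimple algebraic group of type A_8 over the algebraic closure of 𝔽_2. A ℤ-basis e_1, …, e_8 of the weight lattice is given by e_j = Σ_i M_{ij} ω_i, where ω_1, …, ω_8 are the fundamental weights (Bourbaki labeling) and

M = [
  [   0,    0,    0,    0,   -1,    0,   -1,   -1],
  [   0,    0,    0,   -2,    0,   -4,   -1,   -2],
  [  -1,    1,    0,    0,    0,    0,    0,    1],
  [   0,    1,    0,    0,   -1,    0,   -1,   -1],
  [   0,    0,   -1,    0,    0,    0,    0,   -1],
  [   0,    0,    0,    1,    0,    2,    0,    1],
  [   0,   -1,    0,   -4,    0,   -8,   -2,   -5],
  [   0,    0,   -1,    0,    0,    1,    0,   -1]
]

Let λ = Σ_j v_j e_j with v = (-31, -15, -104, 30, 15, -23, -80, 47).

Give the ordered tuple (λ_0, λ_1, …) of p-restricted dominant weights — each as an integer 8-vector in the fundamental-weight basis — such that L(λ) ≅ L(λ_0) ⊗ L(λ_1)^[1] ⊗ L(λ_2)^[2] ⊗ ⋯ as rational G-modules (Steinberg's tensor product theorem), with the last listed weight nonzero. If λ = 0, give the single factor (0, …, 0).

Change of basis e → ω: c = M·v where v = (-31, -15, -104, 30, 15, -23, -80, 47):
  c_1 = (0)·(-31) + (0)·(-15) + (0)·(-104) + (0)·(30) + (-1)·(15) + (0)·(-23) + (-1)·(-80) + (-1)·(47) = 18
  c_2 = (0)·(-31) + (0)·(-15) + (0)·(-104) + (-2)·(30) + (0)·(15) + (-4)·(-23) + (-1)·(-80) + (-2)·(47) = 18
  c_3 = (-1)·(-31) + (1)·(-15) + (0)·(-104) + (0)·(30) + (0)·(15) + (0)·(-23) + (0)·(-80) + (1)·(47) = 63
  c_4 = (0)·(-31) + (1)·(-15) + (0)·(-104) + (0)·(30) + (-1)·(15) + (0)·(-23) + (-1)·(-80) + (-1)·(47) = 3
  c_5 = (0)·(-31) + (0)·(-15) + (-1)·(-104) + (0)·(30) + (0)·(15) + (0)·(-23) + (0)·(-80) + (-1)·(47) = 57
  c_6 = (0)·(-31) + (0)·(-15) + (0)·(-104) + (1)·(30) + (0)·(15) + (2)·(-23) + (0)·(-80) + (1)·(47) = 31
  c_7 = (0)·(-31) + (-1)·(-15) + (0)·(-104) + (-4)·(30) + (0)·(15) + (-8)·(-23) + (-2)·(-80) + (-5)·(47) = 4
  c_8 = (0)·(-31) + (0)·(-15) + (-1)·(-104) + (0)·(30) + (0)·(15) + (1)·(-23) + (0)·(-80) + (-1)·(47) = 34
Writing each c_i in base p = 2:
  c_1 = 18 = 0·2^0 + 1·2^1 + 0·2^2 + 0·2^3 + 1·2^4
  c_2 = 18 = 0·2^0 + 1·2^1 + 0·2^2 + 0·2^3 + 1·2^4
  c_3 = 63 = 1·2^0 + 1·2^1 + 1·2^2 + 1·2^3 + 1·2^4 + 1·2^5
  c_4 = 3 = 1·2^0 + 1·2^1
  c_5 = 57 = 1·2^0 + 0·2^1 + 0·2^2 + 1·2^3 + 1·2^4 + 1·2^5
  c_6 = 31 = 1·2^0 + 1·2^1 + 1·2^2 + 1·2^3 + 1·2^4
  c_7 = 4 = 0·2^0 + 0·2^1 + 1·2^2
  c_8 = 34 = 0·2^0 + 1·2^1 + 0·2^2 + 0·2^3 + 0·2^4 + 1·2^5
Factor λ_0 = (0, 0, 1, 1, 1, 1, 0, 0)
Factor λ_1 = (1, 1, 1, 1, 0, 1, 0, 1)
Factor λ_2 = (0, 0, 1, 0, 0, 1, 1, 0)
Factor λ_3 = (0, 0, 1, 0, 1, 1, 0, 0)
Factor λ_4 = (1, 1, 1, 0, 1, 1, 0, 0)
Factor λ_5 = (0, 0, 1, 0, 1, 0, 0, 1)

((0, 0, 1, 1, 1, 1, 0, 0), (1, 1, 1, 1, 0, 1, 0, 1), (0, 0, 1, 0, 0, 1, 1, 0), (0, 0, 1, 0, 1, 1, 0, 0), (1, 1, 1, 0, 1, 1, 0, 0), (0, 0, 1, 0, 1, 0, 0, 1))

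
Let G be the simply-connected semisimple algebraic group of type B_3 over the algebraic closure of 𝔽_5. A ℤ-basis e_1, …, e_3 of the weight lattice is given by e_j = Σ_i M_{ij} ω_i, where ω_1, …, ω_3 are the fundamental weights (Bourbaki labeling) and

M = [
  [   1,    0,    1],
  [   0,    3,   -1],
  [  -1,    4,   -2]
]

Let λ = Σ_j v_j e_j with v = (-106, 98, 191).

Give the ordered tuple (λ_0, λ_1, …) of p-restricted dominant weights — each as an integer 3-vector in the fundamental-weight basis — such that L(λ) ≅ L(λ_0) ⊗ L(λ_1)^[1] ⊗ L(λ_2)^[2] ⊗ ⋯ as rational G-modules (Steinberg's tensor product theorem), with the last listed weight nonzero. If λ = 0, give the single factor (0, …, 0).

Converting to the ω-basis (c_i = row i of M dotted with v = (-106, 98, 191)):
  c_1 = (1)·(-106) + 0·98 + 1·191 = 85
  c_2 = (0)·(-106) + 3·98 + (-1)·(191) = 103
  c_3 = (-1)·(-106) + 4·98 + (-2)·(191) = 116
Base-5 expansion of each c_i:
  c_1 = 85 = 0·5^0 + 2·5^1 + 3·5^2
  c_2 = 103 = 3·5^0 + 0·5^1 + 4·5^2
  c_3 = 116 = 1·5^0 + 3·5^1 + 4·5^2
Factor λ_0 = (0, 3, 1)
Factor λ_1 = (2, 0, 3)
Factor λ_2 = (3, 4, 4)

((0, 3, 1), (2, 0, 3), (3, 4, 4))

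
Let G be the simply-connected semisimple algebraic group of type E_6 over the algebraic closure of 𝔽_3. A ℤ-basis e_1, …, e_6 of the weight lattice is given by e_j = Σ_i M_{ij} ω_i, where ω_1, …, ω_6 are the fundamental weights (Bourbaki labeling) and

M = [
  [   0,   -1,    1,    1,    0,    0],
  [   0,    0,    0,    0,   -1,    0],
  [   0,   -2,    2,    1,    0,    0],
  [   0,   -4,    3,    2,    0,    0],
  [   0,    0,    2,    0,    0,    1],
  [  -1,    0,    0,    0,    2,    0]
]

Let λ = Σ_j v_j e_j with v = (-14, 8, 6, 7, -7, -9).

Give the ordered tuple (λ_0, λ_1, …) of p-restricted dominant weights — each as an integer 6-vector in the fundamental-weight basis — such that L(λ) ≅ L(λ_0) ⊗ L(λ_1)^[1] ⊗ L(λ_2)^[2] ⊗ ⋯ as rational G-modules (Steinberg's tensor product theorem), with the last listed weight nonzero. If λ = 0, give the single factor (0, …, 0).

Change of basis e → ω: c = M·v where v = (-14, 8, 6, 7, -7, -9):
  c_1 = (0)·(-14) + (-1)·(8) + (1)·(6) + (1)·(7) + (0)·(-7) + (0)·(-9) = 5
  c_2 = (0)·(-14) + (0)·(8) + (0)·(6) + (0)·(7) + (-1)·(-7) + (0)·(-9) = 7
  c_3 = (0)·(-14) + (-2)·(8) + (2)·(6) + (1)·(7) + (0)·(-7) + (0)·(-9) = 3
  c_4 = (0)·(-14) + (-4)·(8) + (3)·(6) + (2)·(7) + (0)·(-7) + (0)·(-9) = 0
  c_5 = (0)·(-14) + (0)·(8) + (2)·(6) + (0)·(7) + (0)·(-7) + (1)·(-9) = 3
  c_6 = (-1)·(-14) + (0)·(8) + (0)·(6) + (0)·(7) + (2)·(-7) + (0)·(-9) = 0
Writing each c_i in base p = 3:
  c_1 = 5 = 2·3^0 + 1·3^1
  c_2 = 7 = 1·3^0 + 2·3^1
  c_3 = 3 = 0·3^0 + 1·3^1
  c_4 = 0
  c_5 = 3 = 0·3^0 + 1·3^1
  c_6 = 0
Factor λ_0 = (2, 1, 0, 0, 0, 0)
Factor λ_1 = (1, 2, 1, 0, 1, 0)

((2, 1, 0, 0, 0, 0), (1, 2, 1, 0, 1, 0))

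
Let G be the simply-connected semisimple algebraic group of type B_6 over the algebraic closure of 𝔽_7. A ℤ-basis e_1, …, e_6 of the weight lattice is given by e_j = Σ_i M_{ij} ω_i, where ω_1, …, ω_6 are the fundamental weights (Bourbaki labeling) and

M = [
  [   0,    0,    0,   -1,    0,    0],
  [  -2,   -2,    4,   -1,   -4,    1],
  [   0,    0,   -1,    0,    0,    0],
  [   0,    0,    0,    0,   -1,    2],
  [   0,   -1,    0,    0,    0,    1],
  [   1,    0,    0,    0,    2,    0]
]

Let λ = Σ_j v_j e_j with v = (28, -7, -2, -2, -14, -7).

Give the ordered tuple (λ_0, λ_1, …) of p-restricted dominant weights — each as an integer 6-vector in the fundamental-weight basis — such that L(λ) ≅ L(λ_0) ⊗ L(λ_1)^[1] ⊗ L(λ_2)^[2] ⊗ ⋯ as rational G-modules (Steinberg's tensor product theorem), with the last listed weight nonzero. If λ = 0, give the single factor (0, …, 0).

((2, 1, 2, 0, 0, 0),)

Compute c_i = Σ_j M_{ij} v_j with v = (28, -7, -2, -2, -14, -7):
  c_1 = 0*28 + 0*-7 + 0*-2 + -1*-2 + 0*-14 + 0*-7 = 2
  c_2 = -2*28 + -2*-7 + 4*-2 + -1*-2 + -4*-14 + 1*-7 = 1
  c_3 = 0*28 + 0*-7 + -1*-2 + 0*-2 + 0*-14 + 0*-7 = 2
  c_4 = 0*28 + 0*-7 + 0*-2 + 0*-2 + -1*-14 + 2*-7 = 0
  c_5 = 0*28 + -1*-7 + 0*-2 + 0*-2 + 0*-14 + 1*-7 = 0
  c_6 = 1*28 + 0*-7 + 0*-2 + 0*-2 + 2*-14 + 0*-7 = 0
p = 7; digits c_i = Σ_j d_{ij}·7^j, 0 ≤ d_{ij} < 7:
  c_1 = 2 = 2·7^0
  c_2 = 1 = 1·7^0
  c_3 = 2 = 2·7^0
  c_4 = 0
  c_5 = 0
  c_6 = 0
Factor λ_0 = (2, 1, 2, 0, 0, 0)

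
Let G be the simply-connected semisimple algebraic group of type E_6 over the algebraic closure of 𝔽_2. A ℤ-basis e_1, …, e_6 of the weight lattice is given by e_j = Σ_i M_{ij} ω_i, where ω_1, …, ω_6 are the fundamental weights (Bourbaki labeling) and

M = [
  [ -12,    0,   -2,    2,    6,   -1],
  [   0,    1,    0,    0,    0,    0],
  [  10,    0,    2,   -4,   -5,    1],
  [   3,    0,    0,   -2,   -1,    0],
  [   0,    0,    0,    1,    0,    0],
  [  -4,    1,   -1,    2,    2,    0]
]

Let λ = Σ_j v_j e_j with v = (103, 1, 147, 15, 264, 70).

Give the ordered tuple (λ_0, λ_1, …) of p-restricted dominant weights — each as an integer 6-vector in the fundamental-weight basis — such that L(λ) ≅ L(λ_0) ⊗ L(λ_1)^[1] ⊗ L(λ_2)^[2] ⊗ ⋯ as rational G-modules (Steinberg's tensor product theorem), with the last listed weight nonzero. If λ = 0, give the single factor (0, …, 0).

((0, 1, 0, 1, 1, 0), (1, 0, 1, 1, 1, 0), (1, 0, 1, 1, 1, 0), (1, 0, 1, 1, 1, 0))

Converting to the ω-basis (c_i = row i of M dotted with v = (103, 1, 147, 15, 264, 70)):
  c_1 = -12*103 + 0*1 + -2*147 + 2*15 + 6*264 + -1*70 = 14
  c_2 = 0*103 + 1*1 + 0*147 + 0*15 + 0*264 + 0*70 = 1
  c_3 = 10*103 + 0*1 + 2*147 + -4*15 + -5*264 + 1*70 = 14
  c_4 = 3*103 + 0*1 + 0*147 + -2*15 + -1*264 + 0*70 = 15
  c_5 = 0*103 + 0*1 + 0*147 + 1*15 + 0*264 + 0*70 = 15
  c_6 = -4*103 + 1*1 + -1*147 + 2*15 + 2*264 + 0*70 = 0
Base-2 expansion of each c_i:
  c_1 = 14 = 0·2^0 + 1·2^1 + 1·2^2 + 1·2^3
  c_2 = 1 = 1·2^0
  c_3 = 14 = 0·2^0 + 1·2^1 + 1·2^2 + 1·2^3
  c_4 = 15 = 1·2^0 + 1·2^1 + 1·2^2 + 1·2^3
  c_5 = 15 = 1·2^0 + 1·2^1 + 1·2^2 + 1·2^3
  c_6 = 0
Factor λ_0 = (0, 1, 0, 1, 1, 0)
Factor λ_1 = (1, 0, 1, 1, 1, 0)
Factor λ_2 = (1, 0, 1, 1, 1, 0)
Factor λ_3 = (1, 0, 1, 1, 1, 0)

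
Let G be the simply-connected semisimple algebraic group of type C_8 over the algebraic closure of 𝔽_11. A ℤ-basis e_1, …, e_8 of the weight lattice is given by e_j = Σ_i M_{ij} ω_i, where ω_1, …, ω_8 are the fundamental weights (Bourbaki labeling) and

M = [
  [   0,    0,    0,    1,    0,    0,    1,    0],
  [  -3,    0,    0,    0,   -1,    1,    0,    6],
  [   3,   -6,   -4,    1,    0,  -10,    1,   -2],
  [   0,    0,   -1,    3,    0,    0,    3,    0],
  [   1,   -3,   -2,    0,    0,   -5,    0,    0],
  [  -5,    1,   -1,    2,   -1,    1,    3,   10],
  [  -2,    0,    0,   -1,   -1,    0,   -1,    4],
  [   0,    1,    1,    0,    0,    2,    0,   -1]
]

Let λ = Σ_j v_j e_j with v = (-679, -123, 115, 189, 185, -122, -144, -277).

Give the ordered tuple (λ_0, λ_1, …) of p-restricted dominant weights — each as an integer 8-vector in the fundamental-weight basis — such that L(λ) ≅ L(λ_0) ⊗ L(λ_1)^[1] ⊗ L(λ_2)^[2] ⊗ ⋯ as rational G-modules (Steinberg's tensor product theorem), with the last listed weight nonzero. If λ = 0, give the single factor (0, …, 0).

Compute c_i = Σ_j M_{ij} v_j with v = (-679, -123, 115, 189, 185, -122, -144, -277):
  c_1 = 0*-679 + 0*-123 + 0*115 + 1*189 + 0*185 + 0*-122 + 1*-144 + 0*-277 = 45
  c_2 = -3*-679 + 0*-123 + 0*115 + 0*189 + -1*185 + 1*-122 + 0*-144 + 6*-277 = 68
  c_3 = 3*-679 + -6*-123 + -4*115 + 1*189 + 0*185 + -10*-122 + 1*-144 + -2*-277 = 60
  c_4 = 0*-679 + 0*-123 + -1*115 + 3*189 + 0*185 + 0*-122 + 3*-144 + 0*-277 = 20
  c_5 = 1*-679 + -3*-123 + -2*115 + 0*189 + 0*185 + -5*-122 + 0*-144 + 0*-277 = 70
  c_6 = -5*-679 + 1*-123 + -1*115 + 2*189 + -1*185 + 1*-122 + 3*-144 + 10*-277 = 26
  c_7 = -2*-679 + 0*-123 + 0*115 + -1*189 + -1*185 + 0*-122 + -1*-144 + 4*-277 = 20
  c_8 = 0*-679 + 1*-123 + 1*115 + 0*189 + 0*185 + 2*-122 + 0*-144 + -1*-277 = 25
p = 11; digits c_i = Σ_j d_{ij}·11^j, 0 ≤ d_{ij} < 11:
  c_1 = 45 = 1·11^0 + 4·11^1
  c_2 = 68 = 2·11^0 + 6·11^1
  c_3 = 60 = 5·11^0 + 5·11^1
  c_4 = 20 = 9·11^0 + 1·11^1
  c_5 = 70 = 4·11^0 + 6·11^1
  c_6 = 26 = 4·11^0 + 2·11^1
  c_7 = 20 = 9·11^0 + 1·11^1
  c_8 = 25 = 3·11^0 + 2·11^1
λ_0 = (1, 2, 5, 9, 4, 4, 9, 3)
λ_1 = (4, 6, 5, 1, 6, 2, 1, 2)

((1, 2, 5, 9, 4, 4, 9, 3), (4, 6, 5, 1, 6, 2, 1, 2))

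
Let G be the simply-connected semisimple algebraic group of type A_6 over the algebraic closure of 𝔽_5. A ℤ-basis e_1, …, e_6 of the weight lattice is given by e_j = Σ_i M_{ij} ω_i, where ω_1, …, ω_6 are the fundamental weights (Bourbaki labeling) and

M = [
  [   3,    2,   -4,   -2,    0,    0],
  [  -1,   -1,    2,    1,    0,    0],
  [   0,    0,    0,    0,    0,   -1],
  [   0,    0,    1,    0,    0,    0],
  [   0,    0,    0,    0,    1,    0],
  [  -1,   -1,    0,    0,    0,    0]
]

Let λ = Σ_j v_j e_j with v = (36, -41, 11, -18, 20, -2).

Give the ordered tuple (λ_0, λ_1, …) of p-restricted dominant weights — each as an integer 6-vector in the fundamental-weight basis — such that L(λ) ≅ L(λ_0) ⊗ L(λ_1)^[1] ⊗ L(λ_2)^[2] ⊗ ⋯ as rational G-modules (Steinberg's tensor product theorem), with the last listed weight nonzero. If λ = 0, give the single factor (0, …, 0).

((3, 4, 2, 1, 0, 0), (3, 1, 0, 2, 4, 1))

ω-coordinates c = M·v, v = (36, -41, 11, -18, 20, -2):
  c_1 = (3)·(36) + (2)·(-41) + (-4)·(11) + (-2)·(-18) + (0)·(20) + (0)·(-2) = 18
  c_2 = (-1)·(36) + (-1)·(-41) + (2)·(11) + (1)·(-18) + (0)·(20) + (0)·(-2) = 9
  c_3 = (0)·(36) + (0)·(-41) + (0)·(11) + (0)·(-18) + (0)·(20) + (-1)·(-2) = 2
  c_4 = (0)·(36) + (0)·(-41) + (1)·(11) + (0)·(-18) + (0)·(20) + (0)·(-2) = 11
  c_5 = (0)·(36) + (0)·(-41) + (0)·(11) + (0)·(-18) + (1)·(20) + (0)·(-2) = 20
  c_6 = (-1)·(36) + (-1)·(-41) + (0)·(11) + (0)·(-18) + (0)·(20) + (0)·(-2) = 5
Base-5 expansion of each c_i:
  c_1 = 18 = 3·5^0 + 3·5^1
  c_2 = 9 = 4·5^0 + 1·5^1
  c_3 = 2 = 2·5^0
  c_4 = 11 = 1·5^0 + 2·5^1
  c_5 = 20 = 0·5^0 + 4·5^1
  c_6 = 5 = 0·5^0 + 1·5^1
Factor λ_0 = (3, 4, 2, 1, 0, 0)
Factor λ_1 = (3, 1, 0, 2, 4, 1)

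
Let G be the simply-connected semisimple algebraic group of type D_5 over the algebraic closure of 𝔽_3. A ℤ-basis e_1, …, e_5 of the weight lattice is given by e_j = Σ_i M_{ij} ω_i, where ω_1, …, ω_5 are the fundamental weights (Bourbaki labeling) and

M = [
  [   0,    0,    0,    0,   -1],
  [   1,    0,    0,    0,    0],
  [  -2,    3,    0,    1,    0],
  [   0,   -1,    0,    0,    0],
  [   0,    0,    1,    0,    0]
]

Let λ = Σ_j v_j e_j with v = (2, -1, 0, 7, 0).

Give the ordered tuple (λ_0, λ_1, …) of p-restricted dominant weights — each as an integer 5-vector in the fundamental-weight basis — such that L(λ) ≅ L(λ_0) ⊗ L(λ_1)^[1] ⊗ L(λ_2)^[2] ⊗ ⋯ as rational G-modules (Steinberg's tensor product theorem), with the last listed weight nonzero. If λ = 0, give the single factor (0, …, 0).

((0, 2, 0, 1, 0),)

In the fundamental-weight basis, λ has coordinates c = M·v (v = (2, -1, 0, 7, 0)):
  c_1 = (0)·(2) + (0)·(-1) + (0)·(0) + (0)·(7) + (-1)·(0) = 0
  c_2 = (1)·(2) + (0)·(-1) + (0)·(0) + (0)·(7) + (0)·(0) = 2
  c_3 = (-2)·(2) + (3)·(-1) + (0)·(0) + (1)·(7) + (0)·(0) = 0
  c_4 = (0)·(2) + (-1)·(-1) + (0)·(0) + (0)·(7) + (0)·(0) = 1
  c_5 = (0)·(2) + (0)·(-1) + (1)·(0) + (0)·(7) + (0)·(0) = 0
p = 3; digits c_i = Σ_j d_{ij}·3^j, 0 ≤ d_{ij} < 3:
  c_1 = 0
  c_2 = 2 = 2·3^0
  c_3 = 0
  c_4 = 1 = 1·3^0
  c_5 = 0
λ_0 = (0, 2, 0, 1, 0)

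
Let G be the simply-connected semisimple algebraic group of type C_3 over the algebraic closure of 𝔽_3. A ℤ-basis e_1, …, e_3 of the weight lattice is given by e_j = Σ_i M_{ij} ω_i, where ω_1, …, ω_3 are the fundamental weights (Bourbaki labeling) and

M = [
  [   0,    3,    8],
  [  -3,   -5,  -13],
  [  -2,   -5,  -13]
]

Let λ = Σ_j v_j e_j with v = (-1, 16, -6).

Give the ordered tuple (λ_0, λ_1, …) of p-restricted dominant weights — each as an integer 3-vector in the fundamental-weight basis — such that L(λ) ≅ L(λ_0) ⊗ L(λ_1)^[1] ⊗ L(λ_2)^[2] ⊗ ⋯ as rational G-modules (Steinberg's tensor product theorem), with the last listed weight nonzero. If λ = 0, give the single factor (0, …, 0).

In the fundamental-weight basis, λ has coordinates c = M·v (v = (-1, 16, -6)):
  c_1 = (0)·(-1) + 3·16 + (8)·(-6) = 0
  c_2 = (-3)·(-1) + (-5)·(16) + (-13)·(-6) = 1
  c_3 = (-2)·(-1) + (-5)·(16) + (-13)·(-6) = 0
p = 3; digits c_i = Σ_j d_{ij}·3^j, 0 ≤ d_{ij} < 3:
  c_1 = 0
  c_2 = 1 = 1·3^0
  c_3 = 0
Factor λ_0 = (0, 1, 0)

((0, 1, 0),)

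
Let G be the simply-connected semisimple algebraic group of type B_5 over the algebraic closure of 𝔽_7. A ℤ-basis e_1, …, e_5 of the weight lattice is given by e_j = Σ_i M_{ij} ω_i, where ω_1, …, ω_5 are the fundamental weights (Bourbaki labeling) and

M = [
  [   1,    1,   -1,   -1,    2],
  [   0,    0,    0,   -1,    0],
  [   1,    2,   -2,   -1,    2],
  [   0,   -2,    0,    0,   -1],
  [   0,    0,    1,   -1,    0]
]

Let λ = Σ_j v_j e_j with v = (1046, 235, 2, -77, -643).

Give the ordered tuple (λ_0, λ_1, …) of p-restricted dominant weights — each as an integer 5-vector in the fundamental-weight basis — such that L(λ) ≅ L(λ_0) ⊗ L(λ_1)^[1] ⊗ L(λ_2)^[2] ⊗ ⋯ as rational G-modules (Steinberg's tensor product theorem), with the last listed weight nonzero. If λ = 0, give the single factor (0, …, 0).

((0, 0, 2, 5, 2), (3, 4, 1, 3, 4), (1, 1, 6, 3, 1))

Converting to the ω-basis (c_i = row i of M dotted with v = (1046, 235, 2, -77, -643)):
  c_1 = 1·1046 + 1·235 + (-1)·(2) + (-1)·(-77) + (2)·(-643) = 70
  c_2 = 0·1046 + 0·235 + 0·2 + (-1)·(-77) + (0)·(-643) = 77
  c_3 = 1·1046 + 2·235 + (-2)·(2) + (-1)·(-77) + (2)·(-643) = 303
  c_4 = 0·1046 + (-2)·(235) + 0·2 + (0)·(-77) + (-1)·(-643) = 173
  c_5 = 0·1046 + 0·235 + 1·2 + (-1)·(-77) + (0)·(-643) = 79
Writing each c_i in base p = 7:
  c_1 = 70 = 0·7^0 + 3·7^1 + 1·7^2
  c_2 = 77 = 0·7^0 + 4·7^1 + 1·7^2
  c_3 = 303 = 2·7^0 + 1·7^1 + 6·7^2
  c_4 = 173 = 5·7^0 + 3·7^1 + 3·7^2
  c_5 = 79 = 2·7^0 + 4·7^1 + 1·7^2
λ_0 = (0, 0, 2, 5, 2)
λ_1 = (3, 4, 1, 3, 4)
λ_2 = (1, 1, 6, 3, 1)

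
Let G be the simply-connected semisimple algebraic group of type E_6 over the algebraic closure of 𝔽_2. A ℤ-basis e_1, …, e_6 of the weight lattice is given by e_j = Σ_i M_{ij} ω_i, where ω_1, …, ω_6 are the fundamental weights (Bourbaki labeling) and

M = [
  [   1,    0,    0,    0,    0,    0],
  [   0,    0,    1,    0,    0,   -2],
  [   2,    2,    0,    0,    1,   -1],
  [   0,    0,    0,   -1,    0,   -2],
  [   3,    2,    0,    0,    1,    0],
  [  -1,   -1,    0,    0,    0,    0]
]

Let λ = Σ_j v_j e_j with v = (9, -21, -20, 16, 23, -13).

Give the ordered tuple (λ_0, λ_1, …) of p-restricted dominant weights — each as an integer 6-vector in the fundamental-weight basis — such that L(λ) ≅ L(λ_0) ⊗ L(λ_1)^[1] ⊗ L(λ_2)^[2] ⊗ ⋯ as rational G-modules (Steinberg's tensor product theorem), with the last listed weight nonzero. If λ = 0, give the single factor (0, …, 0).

((1, 0, 0, 0, 0, 0), (0, 1, 0, 1, 0, 0), (0, 1, 1, 0, 0, 1), (1, 0, 1, 1, 1, 1))

Compute c_i = Σ_j M_{ij} v_j with v = (9, -21, -20, 16, 23, -13):
  c_1 = 1*9 + 0*-21 + 0*-20 + 0*16 + 0*23 + 0*-13 = 9
  c_2 = 0*9 + 0*-21 + 1*-20 + 0*16 + 0*23 + -2*-13 = 6
  c_3 = 2*9 + 2*-21 + 0*-20 + 0*16 + 1*23 + -1*-13 = 12
  c_4 = 0*9 + 0*-21 + 0*-20 + -1*16 + 0*23 + -2*-13 = 10
  c_5 = 3*9 + 2*-21 + 0*-20 + 0*16 + 1*23 + 0*-13 = 8
  c_6 = -1*9 + -1*-21 + 0*-20 + 0*16 + 0*23 + 0*-13 = 12
p = 2; digits c_i = Σ_j d_{ij}·2^j, 0 ≤ d_{ij} < 2:
  c_1 = 9 = 1·2^0 + 0·2^1 + 0·2^2 + 1·2^3
  c_2 = 6 = 0·2^0 + 1·2^1 + 1·2^2
  c_3 = 12 = 0·2^0 + 0·2^1 + 1·2^2 + 1·2^3
  c_4 = 10 = 0·2^0 + 1·2^1 + 0·2^2 + 1·2^3
  c_5 = 8 = 0·2^0 + 0·2^1 + 0·2^2 + 1·2^3
  c_6 = 12 = 0·2^0 + 0·2^1 + 1·2^2 + 1·2^3
p-restricted factor λ_0 = (1, 0, 0, 0, 0, 0)
p-restricted factor λ_1 = (0, 1, 0, 1, 0, 0)
p-restricted factor λ_2 = (0, 1, 1, 0, 0, 1)
p-restricted factor λ_3 = (1, 0, 1, 1, 1, 1)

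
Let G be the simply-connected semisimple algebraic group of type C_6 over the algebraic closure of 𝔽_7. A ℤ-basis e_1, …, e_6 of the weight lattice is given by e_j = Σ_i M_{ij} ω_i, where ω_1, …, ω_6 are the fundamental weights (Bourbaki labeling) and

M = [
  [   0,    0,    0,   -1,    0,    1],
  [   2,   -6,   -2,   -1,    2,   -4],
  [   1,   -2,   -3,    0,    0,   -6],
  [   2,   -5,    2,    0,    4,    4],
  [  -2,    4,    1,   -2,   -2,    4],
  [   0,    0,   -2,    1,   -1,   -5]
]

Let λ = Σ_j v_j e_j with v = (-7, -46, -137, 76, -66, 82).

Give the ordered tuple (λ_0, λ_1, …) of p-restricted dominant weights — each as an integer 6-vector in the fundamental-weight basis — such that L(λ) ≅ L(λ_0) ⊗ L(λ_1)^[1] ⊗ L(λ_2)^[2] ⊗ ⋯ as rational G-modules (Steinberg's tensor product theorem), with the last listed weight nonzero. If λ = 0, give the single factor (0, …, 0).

((6, 0, 4, 6, 1, 6),)

In the fundamental-weight basis, λ has coordinates c = M·v (v = (-7, -46, -137, 76, -66, 82)):
  c_1 = 0*-7 + 0*-46 + 0*-137 + -1*76 + 0*-66 + 1*82 = 6
  c_2 = 2*-7 + -6*-46 + -2*-137 + -1*76 + 2*-66 + -4*82 = 0
  c_3 = 1*-7 + -2*-46 + -3*-137 + 0*76 + 0*-66 + -6*82 = 4
  c_4 = 2*-7 + -5*-46 + 2*-137 + 0*76 + 4*-66 + 4*82 = 6
  c_5 = -2*-7 + 4*-46 + 1*-137 + -2*76 + -2*-66 + 4*82 = 1
  c_6 = 0*-7 + 0*-46 + -2*-137 + 1*76 + -1*-66 + -5*82 = 6
p = 7; digits c_i = Σ_j d_{ij}·7^j, 0 ≤ d_{ij} < 7:
  c_1 = 6 = 6·7^0
  c_2 = 0
  c_3 = 4 = 4·7^0
  c_4 = 6 = 6·7^0
  c_5 = 1 = 1·7^0
  c_6 = 6 = 6·7^0
λ_0 = (6, 0, 4, 6, 1, 6)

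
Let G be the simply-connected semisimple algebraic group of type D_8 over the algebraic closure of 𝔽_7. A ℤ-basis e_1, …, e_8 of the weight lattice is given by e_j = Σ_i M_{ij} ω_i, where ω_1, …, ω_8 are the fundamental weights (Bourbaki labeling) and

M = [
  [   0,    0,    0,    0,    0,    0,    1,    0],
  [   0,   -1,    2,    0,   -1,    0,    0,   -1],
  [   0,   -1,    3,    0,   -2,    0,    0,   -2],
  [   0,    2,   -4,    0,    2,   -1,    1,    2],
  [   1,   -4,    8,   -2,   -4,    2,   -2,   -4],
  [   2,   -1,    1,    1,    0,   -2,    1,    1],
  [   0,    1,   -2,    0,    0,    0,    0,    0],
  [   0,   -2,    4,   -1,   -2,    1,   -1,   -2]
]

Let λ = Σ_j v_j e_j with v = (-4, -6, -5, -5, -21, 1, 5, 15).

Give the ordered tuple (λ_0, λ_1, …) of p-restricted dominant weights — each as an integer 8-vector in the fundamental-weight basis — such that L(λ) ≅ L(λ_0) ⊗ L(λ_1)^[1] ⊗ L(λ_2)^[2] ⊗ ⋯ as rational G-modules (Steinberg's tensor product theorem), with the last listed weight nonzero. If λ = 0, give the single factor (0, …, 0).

((5, 2, 3, 0, 6, 6, 4, 5),)

ω-coordinates c = M·v, v = (-4, -6, -5, -5, -21, 1, 5, 15):
  c_1 = (0)·(-4) + (0)·(-6) + (0)·(-5) + (0)·(-5) + (0)·(-21) + (0)·(1) + (1)·(5) + (0)·(15) = 5
  c_2 = (0)·(-4) + (-1)·(-6) + (2)·(-5) + (0)·(-5) + (-1)·(-21) + (0)·(1) + (0)·(5) + (-1)·(15) = 2
  c_3 = (0)·(-4) + (-1)·(-6) + (3)·(-5) + (0)·(-5) + (-2)·(-21) + (0)·(1) + (0)·(5) + (-2)·(15) = 3
  c_4 = (0)·(-4) + (2)·(-6) + (-4)·(-5) + (0)·(-5) + (2)·(-21) + (-1)·(1) + (1)·(5) + (2)·(15) = 0
  c_5 = (1)·(-4) + (-4)·(-6) + (8)·(-5) + (-2)·(-5) + (-4)·(-21) + (2)·(1) + (-2)·(5) + (-4)·(15) = 6
  c_6 = (2)·(-4) + (-1)·(-6) + (1)·(-5) + (1)·(-5) + (0)·(-21) + (-2)·(1) + (1)·(5) + (1)·(15) = 6
  c_7 = (0)·(-4) + (1)·(-6) + (-2)·(-5) + (0)·(-5) + (0)·(-21) + (0)·(1) + (0)·(5) + (0)·(15) = 4
  c_8 = (0)·(-4) + (-2)·(-6) + (4)·(-5) + (-1)·(-5) + (-2)·(-21) + (1)·(1) + (-1)·(5) + (-2)·(15) = 5
Writing each c_i in base p = 7:
  c_1 = 5 = 5·7^0
  c_2 = 2 = 2·7^0
  c_3 = 3 = 3·7^0
  c_4 = 0
  c_5 = 6 = 6·7^0
  c_6 = 6 = 6·7^0
  c_7 = 4 = 4·7^0
  c_8 = 5 = 5·7^0
Factor λ_0 = (5, 2, 3, 0, 6, 6, 4, 5)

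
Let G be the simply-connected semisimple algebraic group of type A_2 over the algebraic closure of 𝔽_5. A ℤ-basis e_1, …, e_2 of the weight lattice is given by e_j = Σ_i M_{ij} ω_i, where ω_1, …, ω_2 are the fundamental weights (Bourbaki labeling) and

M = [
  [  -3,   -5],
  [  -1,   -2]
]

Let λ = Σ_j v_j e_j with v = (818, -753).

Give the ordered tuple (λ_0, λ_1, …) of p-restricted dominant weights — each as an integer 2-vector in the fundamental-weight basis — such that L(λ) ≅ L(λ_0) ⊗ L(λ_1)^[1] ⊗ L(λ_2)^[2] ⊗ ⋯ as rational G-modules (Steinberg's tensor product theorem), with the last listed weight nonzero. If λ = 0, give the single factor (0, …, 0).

Compute c_i = Σ_j M_{ij} v_j with v = (818, -753):
  c_1 = (-3)·(818) + (-5)·(-753) = 1311
  c_2 = (-1)·(818) + (-2)·(-753) = 688
Writing each c_i in base p = 5:
  c_1 = 1311 = 1·5^0 + 2·5^1 + 2·5^2 + 0·5^3 + 2·5^4
  c_2 = 688 = 3·5^0 + 2·5^1 + 2·5^2 + 0·5^3 + 1·5^4
Factor λ_0 = (1, 3)
Factor λ_1 = (2, 2)
Factor λ_2 = (2, 2)
Factor λ_3 = (0, 0)
Factor λ_4 = (2, 1)

((1, 3), (2, 2), (2, 2), (0, 0), (2, 1))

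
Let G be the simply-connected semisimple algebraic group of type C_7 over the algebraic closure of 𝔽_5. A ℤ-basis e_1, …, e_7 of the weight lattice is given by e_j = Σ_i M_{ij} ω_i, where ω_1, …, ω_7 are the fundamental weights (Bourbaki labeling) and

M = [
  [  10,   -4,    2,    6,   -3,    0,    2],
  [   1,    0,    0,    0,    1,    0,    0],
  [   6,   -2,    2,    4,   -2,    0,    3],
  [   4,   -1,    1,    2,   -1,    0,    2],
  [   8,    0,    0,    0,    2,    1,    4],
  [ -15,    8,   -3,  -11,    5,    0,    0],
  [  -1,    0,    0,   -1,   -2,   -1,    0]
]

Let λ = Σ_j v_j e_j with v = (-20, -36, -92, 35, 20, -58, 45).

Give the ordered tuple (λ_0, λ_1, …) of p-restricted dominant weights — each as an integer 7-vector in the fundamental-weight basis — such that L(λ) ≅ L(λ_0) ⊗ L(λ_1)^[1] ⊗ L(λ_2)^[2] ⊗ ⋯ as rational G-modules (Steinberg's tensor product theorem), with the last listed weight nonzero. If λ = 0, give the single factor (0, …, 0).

Converting to the ω-basis (c_i = row i of M dotted with v = (-20, -36, -92, 35, 20, -58, 45)):
  c_1 = 10*-20 + -4*-36 + 2*-92 + 6*35 + -3*20 + 0*-58 + 2*45 = 0
  c_2 = 1*-20 + 0*-36 + 0*-92 + 0*35 + 1*20 + 0*-58 + 0*45 = 0
  c_3 = 6*-20 + -2*-36 + 2*-92 + 4*35 + -2*20 + 0*-58 + 3*45 = 3
  c_4 = 4*-20 + -1*-36 + 1*-92 + 2*35 + -1*20 + 0*-58 + 2*45 = 4
  c_5 = 8*-20 + 0*-36 + 0*-92 + 0*35 + 2*20 + 1*-58 + 4*45 = 2
  c_6 = -15*-20 + 8*-36 + -3*-92 + -11*35 + 5*20 + 0*-58 + 0*45 = 3
  c_7 = -1*-20 + 0*-36 + 0*-92 + -1*35 + -2*20 + -1*-58 + 0*45 = 3
Writing each c_i in base p = 5:
  c_1 = 0
  c_2 = 0
  c_3 = 3 = 3·5^0
  c_4 = 4 = 4·5^0
  c_5 = 2 = 2·5^0
  c_6 = 3 = 3·5^0
  c_7 = 3 = 3·5^0
Factor λ_0 = (0, 0, 3, 4, 2, 3, 3)

((0, 0, 3, 4, 2, 3, 3),)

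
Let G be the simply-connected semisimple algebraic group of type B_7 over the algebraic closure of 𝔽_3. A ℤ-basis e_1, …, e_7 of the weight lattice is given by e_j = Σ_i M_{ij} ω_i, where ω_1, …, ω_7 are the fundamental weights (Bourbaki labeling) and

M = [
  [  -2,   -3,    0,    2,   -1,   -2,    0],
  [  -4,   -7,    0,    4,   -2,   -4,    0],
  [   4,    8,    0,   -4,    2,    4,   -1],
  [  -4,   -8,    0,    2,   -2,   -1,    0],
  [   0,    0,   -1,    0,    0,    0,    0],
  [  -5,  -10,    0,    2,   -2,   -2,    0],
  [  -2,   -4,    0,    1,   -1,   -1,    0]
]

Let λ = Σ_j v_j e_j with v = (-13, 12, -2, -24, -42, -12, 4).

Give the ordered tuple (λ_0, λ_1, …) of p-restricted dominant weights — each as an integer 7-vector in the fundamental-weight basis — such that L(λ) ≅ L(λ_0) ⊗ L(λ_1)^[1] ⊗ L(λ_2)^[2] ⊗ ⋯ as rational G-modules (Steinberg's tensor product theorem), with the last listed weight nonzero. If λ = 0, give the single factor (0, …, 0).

((2, 1, 1, 1, 2, 2, 2), (2, 1, 1, 1, 0, 1, 2))

ω-coordinates c = M·v, v = (-13, 12, -2, -24, -42, -12, 4):
  c_1 = (-2)·(-13) + (-3)·(12) + (0)·(-2) + (2)·(-24) + (-1)·(-42) + (-2)·(-12) + (0)·(4) = 8
  c_2 = (-4)·(-13) + (-7)·(12) + (0)·(-2) + (4)·(-24) + (-2)·(-42) + (-4)·(-12) + (0)·(4) = 4
  c_3 = (4)·(-13) + (8)·(12) + (0)·(-2) + (-4)·(-24) + (2)·(-42) + (4)·(-12) + (-1)·(4) = 4
  c_4 = (-4)·(-13) + (-8)·(12) + (0)·(-2) + (2)·(-24) + (-2)·(-42) + (-1)·(-12) + (0)·(4) = 4
  c_5 = (0)·(-13) + (0)·(12) + (-1)·(-2) + (0)·(-24) + (0)·(-42) + (0)·(-12) + (0)·(4) = 2
  c_6 = (-5)·(-13) + (-10)·(12) + (0)·(-2) + (2)·(-24) + (-2)·(-42) + (-2)·(-12) + (0)·(4) = 5
  c_7 = (-2)·(-13) + (-4)·(12) + (0)·(-2) + (1)·(-24) + (-1)·(-42) + (-1)·(-12) + (0)·(4) = 8
Base-3 expansion of each c_i:
  c_1 = 8 = 2·3^0 + 2·3^1
  c_2 = 4 = 1·3^0 + 1·3^1
  c_3 = 4 = 1·3^0 + 1·3^1
  c_4 = 4 = 1·3^0 + 1·3^1
  c_5 = 2 = 2·3^0
  c_6 = 5 = 2·3^0 + 1·3^1
  c_7 = 8 = 2·3^0 + 2·3^1
Factor λ_0 = (2, 1, 1, 1, 2, 2, 2)
Factor λ_1 = (2, 1, 1, 1, 0, 1, 2)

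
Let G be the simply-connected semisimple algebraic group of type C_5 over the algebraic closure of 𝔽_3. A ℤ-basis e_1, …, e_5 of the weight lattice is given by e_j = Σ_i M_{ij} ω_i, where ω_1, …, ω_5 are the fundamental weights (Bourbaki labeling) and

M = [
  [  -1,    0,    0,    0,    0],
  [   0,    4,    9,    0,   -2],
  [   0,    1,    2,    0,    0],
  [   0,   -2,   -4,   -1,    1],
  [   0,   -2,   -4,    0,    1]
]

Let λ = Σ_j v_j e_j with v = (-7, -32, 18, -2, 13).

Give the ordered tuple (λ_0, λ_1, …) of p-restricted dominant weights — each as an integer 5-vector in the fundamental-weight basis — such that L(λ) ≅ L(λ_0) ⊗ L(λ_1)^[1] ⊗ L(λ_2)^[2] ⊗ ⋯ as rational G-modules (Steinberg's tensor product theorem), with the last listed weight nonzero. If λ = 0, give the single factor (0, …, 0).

((1, 2, 1, 1, 2), (2, 2, 1, 2, 1))

Compute c_i = Σ_j M_{ij} v_j with v = (-7, -32, 18, -2, 13):
  c_1 = (-1)·(-7) + (0)·(-32) + (0)·(18) + (0)·(-2) + (0)·(13) = 7
  c_2 = (0)·(-7) + (4)·(-32) + (9)·(18) + (0)·(-2) + (-2)·(13) = 8
  c_3 = (0)·(-7) + (1)·(-32) + (2)·(18) + (0)·(-2) + (0)·(13) = 4
  c_4 = (0)·(-7) + (-2)·(-32) + (-4)·(18) + (-1)·(-2) + (1)·(13) = 7
  c_5 = (0)·(-7) + (-2)·(-32) + (-4)·(18) + (0)·(-2) + (1)·(13) = 5
Expand coordinatewise in base 3:
  c_1 = 7 = 1·3^0 + 2·3^1
  c_2 = 8 = 2·3^0 + 2·3^1
  c_3 = 4 = 1·3^0 + 1·3^1
  c_4 = 7 = 1·3^0 + 2·3^1
  c_5 = 5 = 2·3^0 + 1·3^1
λ_0 = (1, 2, 1, 1, 2)
λ_1 = (2, 2, 1, 2, 1)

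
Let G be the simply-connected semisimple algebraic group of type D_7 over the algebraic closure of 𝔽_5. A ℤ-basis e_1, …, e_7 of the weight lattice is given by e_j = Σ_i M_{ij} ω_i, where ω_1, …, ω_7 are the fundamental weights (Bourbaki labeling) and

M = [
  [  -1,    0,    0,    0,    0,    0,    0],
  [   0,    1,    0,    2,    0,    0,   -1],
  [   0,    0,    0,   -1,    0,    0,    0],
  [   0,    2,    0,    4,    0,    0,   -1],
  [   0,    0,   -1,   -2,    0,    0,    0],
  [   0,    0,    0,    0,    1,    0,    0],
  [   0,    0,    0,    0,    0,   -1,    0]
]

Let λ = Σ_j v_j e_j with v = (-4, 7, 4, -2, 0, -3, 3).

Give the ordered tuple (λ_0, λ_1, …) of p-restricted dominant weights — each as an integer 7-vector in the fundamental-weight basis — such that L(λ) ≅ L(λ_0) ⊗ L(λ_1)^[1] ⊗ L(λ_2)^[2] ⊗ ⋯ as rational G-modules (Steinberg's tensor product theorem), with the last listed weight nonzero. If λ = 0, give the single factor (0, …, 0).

Converting to the ω-basis (c_i = row i of M dotted with v = (-4, 7, 4, -2, 0, -3, 3)):
  c_1 = (-1)·(-4) + 0·7 + 0·4 + (0)·(-2) + 0·0 + (0)·(-3) + 0·3 = 4
  c_2 = (0)·(-4) + 1·7 + 0·4 + (2)·(-2) + 0·0 + (0)·(-3) + (-1)·(3) = 0
  c_3 = (0)·(-4) + 0·7 + 0·4 + (-1)·(-2) + 0·0 + (0)·(-3) + 0·3 = 2
  c_4 = (0)·(-4) + 2·7 + 0·4 + (4)·(-2) + 0·0 + (0)·(-3) + (-1)·(3) = 3
  c_5 = (0)·(-4) + 0·7 + (-1)·(4) + (-2)·(-2) + 0·0 + (0)·(-3) + 0·3 = 0
  c_6 = (0)·(-4) + 0·7 + 0·4 + (0)·(-2) + 1·0 + (0)·(-3) + 0·3 = 0
  c_7 = (0)·(-4) + 0·7 + 0·4 + (0)·(-2) + 0·0 + (-1)·(-3) + 0·3 = 3
Base-5 expansion of each c_i:
  c_1 = 4 = 4·5^0
  c_2 = 0
  c_3 = 2 = 2·5^0
  c_4 = 3 = 3·5^0
  c_5 = 0
  c_6 = 0
  c_7 = 3 = 3·5^0
λ_0 = (4, 0, 2, 3, 0, 0, 3)

((4, 0, 2, 3, 0, 0, 3),)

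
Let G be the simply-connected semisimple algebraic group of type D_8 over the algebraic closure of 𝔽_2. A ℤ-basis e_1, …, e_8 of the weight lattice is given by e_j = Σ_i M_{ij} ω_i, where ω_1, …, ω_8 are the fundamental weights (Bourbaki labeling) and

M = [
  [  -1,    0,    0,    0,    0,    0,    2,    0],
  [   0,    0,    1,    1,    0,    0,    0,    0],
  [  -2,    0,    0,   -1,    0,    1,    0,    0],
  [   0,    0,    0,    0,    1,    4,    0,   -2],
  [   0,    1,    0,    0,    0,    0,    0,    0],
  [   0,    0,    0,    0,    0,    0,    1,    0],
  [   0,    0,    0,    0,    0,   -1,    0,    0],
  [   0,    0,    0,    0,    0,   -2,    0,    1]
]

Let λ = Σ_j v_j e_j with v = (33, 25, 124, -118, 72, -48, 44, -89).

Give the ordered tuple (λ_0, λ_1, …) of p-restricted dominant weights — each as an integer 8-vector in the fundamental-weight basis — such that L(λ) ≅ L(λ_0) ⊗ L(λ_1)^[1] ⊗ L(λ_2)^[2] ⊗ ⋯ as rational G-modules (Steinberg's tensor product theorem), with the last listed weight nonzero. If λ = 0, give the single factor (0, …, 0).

Converting to the ω-basis (c_i = row i of M dotted with v = (33, 25, 124, -118, 72, -48, 44, -89)):
  c_1 = -1*33 + 0*25 + 0*124 + 0*-118 + 0*72 + 0*-48 + 2*44 + 0*-89 = 55
  c_2 = 0*33 + 0*25 + 1*124 + 1*-118 + 0*72 + 0*-48 + 0*44 + 0*-89 = 6
  c_3 = -2*33 + 0*25 + 0*124 + -1*-118 + 0*72 + 1*-48 + 0*44 + 0*-89 = 4
  c_4 = 0*33 + 0*25 + 0*124 + 0*-118 + 1*72 + 4*-48 + 0*44 + -2*-89 = 58
  c_5 = 0*33 + 1*25 + 0*124 + 0*-118 + 0*72 + 0*-48 + 0*44 + 0*-89 = 25
  c_6 = 0*33 + 0*25 + 0*124 + 0*-118 + 0*72 + 0*-48 + 1*44 + 0*-89 = 44
  c_7 = 0*33 + 0*25 + 0*124 + 0*-118 + 0*72 + -1*-48 + 0*44 + 0*-89 = 48
  c_8 = 0*33 + 0*25 + 0*124 + 0*-118 + 0*72 + -2*-48 + 0*44 + 1*-89 = 7
p = 2; digits c_i = Σ_j d_{ij}·2^j, 0 ≤ d_{ij} < 2:
  c_1 = 55 = 1·2^0 + 1·2^1 + 1·2^2 + 0·2^3 + 1·2^4 + 1·2^5
  c_2 = 6 = 0·2^0 + 1·2^1 + 1·2^2
  c_3 = 4 = 0·2^0 + 0·2^1 + 1·2^2
  c_4 = 58 = 0·2^0 + 1·2^1 + 0·2^2 + 1·2^3 + 1·2^4 + 1·2^5
  c_5 = 25 = 1·2^0 + 0·2^1 + 0·2^2 + 1·2^3 + 1·2^4
  c_6 = 44 = 0·2^0 + 0·2^1 + 1·2^2 + 1·2^3 + 0·2^4 + 1·2^5
  c_7 = 48 = 0·2^0 + 0·2^1 + 0·2^2 + 0·2^3 + 1·2^4 + 1·2^5
  c_8 = 7 = 1·2^0 + 1·2^1 + 1·2^2
p-restricted factor λ_0 = (1, 0, 0, 0, 1, 0, 0, 1)
p-restricted factor λ_1 = (1, 1, 0, 1, 0, 0, 0, 1)
p-restricted factor λ_2 = (1, 1, 1, 0, 0, 1, 0, 1)
p-restricted factor λ_3 = (0, 0, 0, 1, 1, 1, 0, 0)
p-restricted factor λ_4 = (1, 0, 0, 1, 1, 0, 1, 0)
p-restricted factor λ_5 = (1, 0, 0, 1, 0, 1, 1, 0)

((1, 0, 0, 0, 1, 0, 0, 1), (1, 1, 0, 1, 0, 0, 0, 1), (1, 1, 1, 0, 0, 1, 0, 1), (0, 0, 0, 1, 1, 1, 0, 0), (1, 0, 0, 1, 1, 0, 1, 0), (1, 0, 0, 1, 0, 1, 1, 0))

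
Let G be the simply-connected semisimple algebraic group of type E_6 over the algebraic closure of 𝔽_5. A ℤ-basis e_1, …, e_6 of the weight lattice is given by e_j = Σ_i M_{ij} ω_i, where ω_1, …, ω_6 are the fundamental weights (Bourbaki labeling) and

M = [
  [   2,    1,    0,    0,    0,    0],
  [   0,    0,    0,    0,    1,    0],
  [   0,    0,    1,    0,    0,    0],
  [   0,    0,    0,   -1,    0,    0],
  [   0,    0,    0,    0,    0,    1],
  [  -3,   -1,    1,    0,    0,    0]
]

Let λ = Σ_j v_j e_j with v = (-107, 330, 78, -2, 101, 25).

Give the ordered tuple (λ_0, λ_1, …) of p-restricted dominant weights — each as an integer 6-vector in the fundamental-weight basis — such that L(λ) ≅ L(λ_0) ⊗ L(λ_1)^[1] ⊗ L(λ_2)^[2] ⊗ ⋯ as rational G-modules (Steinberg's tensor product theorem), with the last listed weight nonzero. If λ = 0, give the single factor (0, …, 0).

((1, 1, 3, 2, 0, 4), (3, 0, 0, 0, 0, 3), (4, 4, 3, 0, 1, 2))

ω-coordinates c = M·v, v = (-107, 330, 78, -2, 101, 25):
  c_1 = (2)·(-107) + 1·330 + 0·78 + (0)·(-2) + 0·101 + 0·25 = 116
  c_2 = (0)·(-107) + 0·330 + 0·78 + (0)·(-2) + 1·101 + 0·25 = 101
  c_3 = (0)·(-107) + 0·330 + 1·78 + (0)·(-2) + 0·101 + 0·25 = 78
  c_4 = (0)·(-107) + 0·330 + 0·78 + (-1)·(-2) + 0·101 + 0·25 = 2
  c_5 = (0)·(-107) + 0·330 + 0·78 + (0)·(-2) + 0·101 + 1·25 = 25
  c_6 = (-3)·(-107) + (-1)·(330) + 1·78 + (0)·(-2) + 0·101 + 0·25 = 69
Writing each c_i in base p = 5:
  c_1 = 116 = 1·5^0 + 3·5^1 + 4·5^2
  c_2 = 101 = 1·5^0 + 0·5^1 + 4·5^2
  c_3 = 78 = 3·5^0 + 0·5^1 + 3·5^2
  c_4 = 2 = 2·5^0
  c_5 = 25 = 0·5^0 + 0·5^1 + 1·5^2
  c_6 = 69 = 4·5^0 + 3·5^1 + 2·5^2
p-restricted factor λ_0 = (1, 1, 3, 2, 0, 4)
p-restricted factor λ_1 = (3, 0, 0, 0, 0, 3)
p-restricted factor λ_2 = (4, 4, 3, 0, 1, 2)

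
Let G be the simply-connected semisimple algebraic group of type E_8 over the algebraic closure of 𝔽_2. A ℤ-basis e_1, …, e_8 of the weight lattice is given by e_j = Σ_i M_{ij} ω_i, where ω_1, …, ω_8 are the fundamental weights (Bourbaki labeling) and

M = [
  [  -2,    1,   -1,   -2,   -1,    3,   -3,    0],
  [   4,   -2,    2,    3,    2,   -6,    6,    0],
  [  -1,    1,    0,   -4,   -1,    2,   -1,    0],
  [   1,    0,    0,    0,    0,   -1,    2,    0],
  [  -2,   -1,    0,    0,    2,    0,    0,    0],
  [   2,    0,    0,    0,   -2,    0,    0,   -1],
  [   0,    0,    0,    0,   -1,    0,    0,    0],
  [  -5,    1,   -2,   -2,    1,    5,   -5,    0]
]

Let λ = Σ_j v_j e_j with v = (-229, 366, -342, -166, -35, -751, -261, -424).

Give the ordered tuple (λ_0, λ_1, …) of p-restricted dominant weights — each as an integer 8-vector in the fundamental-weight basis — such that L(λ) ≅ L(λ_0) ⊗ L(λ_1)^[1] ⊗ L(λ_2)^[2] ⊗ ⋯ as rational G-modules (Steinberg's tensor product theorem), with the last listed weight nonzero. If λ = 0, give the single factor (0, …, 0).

((1, 0, 1, 0, 0, 0, 1, 0), (1, 0, 0, 0, 1, 0, 1, 1), (1, 0, 1, 0, 1, 1, 0, 0), (1, 1, 0, 0, 0, 0, 0, 1), (1, 0, 1, 0, 1, 0, 0, 0), (1, 1, 1, 0, 0, 1, 1, 1))

Change of basis e → ω: c = M·v where v = (-229, 366, -342, -166, -35, -751, -261, -424):
  c_1 = (-2)·(-229) + 1·366 + (-1)·(-342) + (-2)·(-166) + (-1)·(-35) + (3)·(-751) + (-3)·(-261) + (0)·(-424) = 63
  c_2 = (4)·(-229) + (-2)·(366) + (2)·(-342) + (3)·(-166) + (2)·(-35) + (-6)·(-751) + (6)·(-261) + (0)·(-424) = 40
  c_3 = (-1)·(-229) + 1·366 + (0)·(-342) + (-4)·(-166) + (-1)·(-35) + (2)·(-751) + (-1)·(-261) + (0)·(-424) = 53
  c_4 = (1)·(-229) + 0·366 + (0)·(-342) + (0)·(-166) + (0)·(-35) + (-1)·(-751) + (2)·(-261) + (0)·(-424) = 0
  c_5 = (-2)·(-229) + (-1)·(366) + (0)·(-342) + (0)·(-166) + (2)·(-35) + (0)·(-751) + (0)·(-261) + (0)·(-424) = 22
  c_6 = (2)·(-229) + 0·366 + (0)·(-342) + (0)·(-166) + (-2)·(-35) + (0)·(-751) + (0)·(-261) + (-1)·(-424) = 36
  c_7 = (0)·(-229) + 0·366 + (0)·(-342) + (0)·(-166) + (-1)·(-35) + (0)·(-751) + (0)·(-261) + (0)·(-424) = 35
  c_8 = (-5)·(-229) + 1·366 + (-2)·(-342) + (-2)·(-166) + (1)·(-35) + (5)·(-751) + (-5)·(-261) + (0)·(-424) = 42
p = 2; digits c_i = Σ_j d_{ij}·2^j, 0 ≤ d_{ij} < 2:
  c_1 = 63 = 1·2^0 + 1·2^1 + 1·2^2 + 1·2^3 + 1·2^4 + 1·2^5
  c_2 = 40 = 0·2^0 + 0·2^1 + 0·2^2 + 1·2^3 + 0·2^4 + 1·2^5
  c_3 = 53 = 1·2^0 + 0·2^1 + 1·2^2 + 0·2^3 + 1·2^4 + 1·2^5
  c_4 = 0
  c_5 = 22 = 0·2^0 + 1·2^1 + 1·2^2 + 0·2^3 + 1·2^4
  c_6 = 36 = 0·2^0 + 0·2^1 + 1·2^2 + 0·2^3 + 0·2^4 + 1·2^5
  c_7 = 35 = 1·2^0 + 1·2^1 + 0·2^2 + 0·2^3 + 0·2^4 + 1·2^5
  c_8 = 42 = 0·2^0 + 1·2^1 + 0·2^2 + 1·2^3 + 0·2^4 + 1·2^5
λ_0 = (1, 0, 1, 0, 0, 0, 1, 0)
λ_1 = (1, 0, 0, 0, 1, 0, 1, 1)
λ_2 = (1, 0, 1, 0, 1, 1, 0, 0)
λ_3 = (1, 1, 0, 0, 0, 0, 0, 1)
λ_4 = (1, 0, 1, 0, 1, 0, 0, 0)
λ_5 = (1, 1, 1, 0, 0, 1, 1, 1)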